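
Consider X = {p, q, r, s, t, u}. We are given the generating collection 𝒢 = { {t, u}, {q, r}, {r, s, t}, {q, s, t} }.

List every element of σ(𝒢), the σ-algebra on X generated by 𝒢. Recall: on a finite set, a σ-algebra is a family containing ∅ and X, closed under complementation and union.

Start: 𝒢 ∪ {∅, X} = { {}, {q, r}, {t, u}, {q, s, t}, {r, s, t}, X }.
Pass 1 (8 new):
  {p, q, u}  = complement {r, s, t}
  {p, r, u}  = complement {q, s, t}
  {p, q, r, s}  = complement {t, u}
  {p, s, t, u}  = complement {q, r}
  {q, r, s, t}  = {r, s, t} ∪ {q, r}
  {q, r, t, u}  = {q, r} ∪ {t, u}
  {q, s, t, u}  = {t, u} ∪ {q, s, t}
  {r, s, t, u}  = {r, s, t} ∪ {t, u}
  — 14 sets.
Pass 2. New:
  {p, q}  = complement {r, s, t, u}
  {p, r}  = complement {q, s, t, u}
  {p, s}  = complement {q, r, t, u}
  {p, u}  = complement {q, r, s, t}
  {p, q, r, u}  = {p, r, u} ∪ {q, r}
  {p, q, t, u}  = {t, u} ∪ {p, q, u}
  {p, r, t, u}  = {t, u} ∪ {p, r, u}
  {p, q, r, s, t}  = {r, s, t} ∪ {p, q, r, s}
  {p, q, r, s, u}  = {p, r, u} ∪ {p, q, r, s}
  {p, q, r, t, u}  = {p, r, u} ∪ {q, r, t, u}
  {p, q, s, t, u}  = {p, s, t, u} ∪ {q, s, t, u}
  {p, r, s, t, u}  = {r, s, t} ∪ {p, r, u}
  {q, r, s, t, u}  = {r, s, t} ∪ {q, r, t, u}
  — 27 sets.
Pass 3 adds 18:
  {p}  = complement {q, r, s, t, u}
  {q}  = complement {p, r, s, t, u}
  {r}  = complement {p, q, s, t, u}
  {s}  = complement {p, q, r, t, u}
  {t}  = complement {p, q, r, s, u}
  {u}  = complement {p, q, r, s, t}
  {q, s}  = complement {p, r, t, u}
  {r, s}  = complement {p, q, t, u}
  {s, t}  = complement {p, q, r, u}
  {p, q, r}  = {p, r} ∪ {p, q}
  {p, q, s}  = {p, s} ∪ {p, q}
  {p, r, s}  = {p, s} ∪ {p, r}
  {p, s, u}  = {p, u} ∪ {p, s}
  {p, t, u}  = {t, u} ∪ {p, u}
  {p, q, s, t}  = {p, s} ∪ {q, s, t}
  {p, q, s, u}  = {p, s} ∪ {p, q, u}
  {p, r, s, t}  = {r, s, t} ∪ {p, s}
  {p, r, s, u}  = {p, r, u} ∪ {p, s}
  — 45 sets.
Pass 4. New:
  {p, t}  = {p} ∪ {t}
  {q, t}  = complement {p, r, s, u}
  {q, u}  = complement {p, r, s, t}
  {r, t}  = complement {p, q, s, u}
  {r, u}  = complement {p, q, s, t}
  {s, u}  = {s} ∪ {u}
  {p, q, t}  = {p, q} ∪ {t}
  {p, r, t}  = {p, r} ∪ {t}
  {p, s, t}  = {s, t} ∪ {p}
  {q, r, s}  = complement {p, t, u}
  {q, r, t}  = complement {p, s, u}
  {q, r, u}  = {q, r} ∪ {u}
  {q, s, u}  = {q, s} ∪ {u}
  {q, t, u}  = complement {p, r, s}
  {r, s, u}  = {r, s} ∪ {u}
  {r, t, u}  = complement {p, q, s}
  {s, t, u}  = complement {p, q, r}
  {p, q, r, t}  = {p, q, r} ∪ {t}
  — 63 sets.
Pass 5 adds 1:
  {q, r, s, u}  = complement {p, t}
  — 64 sets.
Pass 6: stable.

Hence σ(𝒢) has 64 members: { {}, {p}, {q}, {r}, {s}, {t}, {u}, {p, q}, {p, r}, {p, s}, {p, t}, {p, u}, {q, r}, {q, s}, {q, t}, {q, u}, {r, s}, {r, t}, {r, u}, {s, t}, {s, u}, {t, u}, {p, q, r}, {p, q, s}, {p, q, t}, {p, q, u}, {p, r, s}, {p, r, t}, {p, r, u}, {p, s, t}, {p, s, u}, {p, t, u}, {q, r, s}, {q, r, t}, {q, r, u}, {q, s, t}, {q, s, u}, {q, t, u}, {r, s, t}, {r, s, u}, {r, t, u}, {s, t, u}, {p, q, r, s}, {p, q, r, t}, {p, q, r, u}, {p, q, s, t}, {p, q, s, u}, {p, q, t, u}, {p, r, s, t}, {p, r, s, u}, {p, r, t, u}, {p, s, t, u}, {q, r, s, t}, {q, r, s, u}, {q, r, t, u}, {q, s, t, u}, {r, s, t, u}, {p, q, r, s, t}, {p, q, r, s, u}, {p, q, r, t, u}, {p, q, s, t, u}, {p, r, s, t, u}, {q, r, s, t, u}, X }.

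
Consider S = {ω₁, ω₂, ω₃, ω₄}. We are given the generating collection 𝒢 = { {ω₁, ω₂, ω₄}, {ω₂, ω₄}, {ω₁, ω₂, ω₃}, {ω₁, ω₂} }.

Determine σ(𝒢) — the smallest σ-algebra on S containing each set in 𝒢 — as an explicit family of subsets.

Seed the family with 𝒢 together with ∅ and S: { ∅, {ω₁, ω₂}, {ω₂, ω₄}, {ω₁, ω₂, ω₃}, {ω₁, ω₂, ω₄}, S }.
Round 1. New:
  {ω₃}  = complement {ω₁, ω₂, ω₄}
  {ω₄}  = complement {ω₁, ω₂, ω₃}
  {ω₁, ω₃}  = complement {ω₂, ω₄}
  {ω₃, ω₄}  = complement {ω₁, ω₂}
  (now 10)
Round 2 (2 new):
  {ω₁, ω₃, ω₄}  = {ω₃, ω₄} ∪ {ω₁, ω₃}
  {ω₂, ω₃, ω₄}  = {ω₃, ω₄} ∪ {ω₂, ω₄}
  (now 12)
Round 3. New:
  {ω₁}  = complement {ω₂, ω₃, ω₄}
  {ω₂}  = complement {ω₁, ω₃, ω₄}
  (now 14)
Round 4 (2 new):
  {ω₁, ω₄}  = {ω₄} ∪ {ω₁}
  {ω₂, ω₃}  = {ω₃} ∪ {ω₂}
  (now 16)
Round 5: no new sets; the family is a σ-algebra.

Therefore σ(𝒢) = { ∅, {ω₁}, {ω₂}, {ω₃}, {ω₄}, {ω₁, ω₂}, {ω₁, ω₃}, {ω₁, ω₄}, {ω₂, ω₃}, {ω₂, ω₄}, {ω₃, ω₄}, {ω₁, ω₂, ω₃}, {ω₁, ω₂, ω₄}, {ω₁, ω₃, ω₄}, {ω₂, ω₃, ω₄}, S } (|σ(𝒢)| = 16).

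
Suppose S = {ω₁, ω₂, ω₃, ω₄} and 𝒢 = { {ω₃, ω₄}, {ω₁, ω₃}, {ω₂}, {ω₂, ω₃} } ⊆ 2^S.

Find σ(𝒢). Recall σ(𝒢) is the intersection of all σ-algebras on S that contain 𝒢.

Begin from { {}, {ω₂}, {ω₁, ω₃}, {ω₂, ω₃}, {ω₃, ω₄}, S } (that is, 𝒢 plus ∅ and S).
Round 1 adds 6:
  {ω₁, ω₂}  = ᶜ of {ω₃, ω₄}
  {ω₁, ω₄}  = ᶜ of {ω₂, ω₃}
  {ω₂, ω₄}  = ᶜ of {ω₁, ω₃}
  {ω₁, ω₂, ω₃}  = {ω₂, ω₃} ∪ {ω₁, ω₃}
  {ω₁, ω₃, ω₄}  = ᶜ of {ω₂}
  {ω₂, ω₃, ω₄}  = {ω₃, ω₄} ∪ {ω₂, ω₃}
  — 12 sets.
Round 2: 3 new —
  {ω₁}  = ᶜ of {ω₂, ω₃, ω₄}
  {ω₄}  = ᶜ of {ω₁, ω₂, ω₃}
  {ω₁, ω₂, ω₄}  = {ω₁, ω₂} ∪ {ω₁, ω₄}
  — 15 sets.
Round 3: +1 →
  {ω₃}  = ᶜ of {ω₁, ω₂, ω₄}
  — 16 sets.
Round 4: no new sets; the family is a σ-algebra.

Therefore σ(𝒢) = { {}, {ω₁}, {ω₂}, {ω₃}, {ω₄}, {ω₁, ω₂}, {ω₁, ω₃}, {ω₁, ω₄}, {ω₂, ω₃}, {ω₂, ω₄}, {ω₃, ω₄}, {ω₁, ω₂, ω₃}, {ω₁, ω₂, ω₄}, {ω₁, ω₃, ω₄}, {ω₂, ω₃, ω₄}, S } (|σ(𝒢)| = 16).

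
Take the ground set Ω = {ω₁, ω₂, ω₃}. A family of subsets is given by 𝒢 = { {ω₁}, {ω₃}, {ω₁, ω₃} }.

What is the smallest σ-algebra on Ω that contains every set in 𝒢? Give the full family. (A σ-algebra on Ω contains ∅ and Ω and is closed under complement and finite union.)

Start: 𝒢 ∪ {∅, Ω} = { {}, {ω₁}, {ω₃}, {ω₁, ω₃}, Ω }.
Iteration 1. New:
  {ω₂}  = complement {ω₁, ω₃}
  {ω₁, ω₂}  = complement {ω₃}
  {ω₂, ω₃}  = complement {ω₁}
  (now 8)
Iteration 2: closed — nothing new.

Therefore σ(𝒢) = { {}, {ω₁}, {ω₂}, {ω₃}, {ω₁, ω₂}, {ω₁, ω₃}, {ω₂, ω₃}, Ω } (|σ(𝒢)| = 8).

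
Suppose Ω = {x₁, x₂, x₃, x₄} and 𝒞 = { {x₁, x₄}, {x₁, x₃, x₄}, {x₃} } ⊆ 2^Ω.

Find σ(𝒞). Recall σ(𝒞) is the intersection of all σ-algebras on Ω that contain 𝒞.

|σ(𝒞)| = 8.  σ(𝒞) = { ∅, {x₂}, {x₃}, {x₁, x₄}, {x₂, x₃}, {x₁, x₂, x₄}, {x₁, x₃, x₄}, Ω }

Derivation:
Begin from { ∅, {x₃}, {x₁, x₄}, {x₁, x₃, x₄}, Ω } (that is, 𝒞 plus ∅ and Ω).
Step 1: +3 →
  {x₂}  = complement {x₁, x₃, x₄}
  {x₂, x₃}  = complement {x₁, x₄}
  {x₁, x₂, x₄}  = complement {x₃}
Step 2: closed — nothing new.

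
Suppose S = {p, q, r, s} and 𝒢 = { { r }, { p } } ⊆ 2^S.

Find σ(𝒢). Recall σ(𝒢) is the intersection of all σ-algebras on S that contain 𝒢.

|σ(𝒢)| = 8.  σ(𝒢) = { {  }, { p }, { r }, { p, r }, { q, s }, { p, q, s }, { q, r, s }, S }

Derivation:
Begin from { {  }, { p }, { r }, S } (that is, 𝒢 plus ∅ and S).
Step 1 adds 3:
  { p, r }  = { r } ∪ { p }
  { p, q, s }  = ᶜ of { r }
  { q, r, s }  = ᶜ of { p }
  — 7 sets.
Step 2: 1 new —
  { q, s }  = ᶜ of { p, r }
  — 8 sets.
Step 3: no new sets; the family is a σ-algebra.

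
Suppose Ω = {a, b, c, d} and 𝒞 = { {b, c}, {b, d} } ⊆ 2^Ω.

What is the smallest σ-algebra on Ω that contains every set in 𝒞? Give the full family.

σ(𝒞) = { {}, {a}, {b}, {c}, {d}, {a, b}, {a, c}, {a, d}, {b, c}, {b, d}, {c, d}, {a, b, c}, {a, b, d}, {a, c, d}, {b, c, d}, Ω }

Trace:
Take S₀ = 𝒞 ∪ {∅, Ω} = { {}, {b, c}, {b, d}, Ω }.
Iteration 1. New:
  {a, c}  = {b, d}ᶜ
  {a, d}  = {b, c}ᶜ
  {b, c, d}  = {b, d} ∪ {b, c}
Iteration 2 adds 4:
  {a}  = {b, c, d}ᶜ
  {a, b, c}  = {b, c} ∪ {a, c}
  {a, b, d}  = {a, d} ∪ {b, d}
  {a, c, d}  = {a, d} ∪ {a, c}
Iteration 3 (3 new):
  {b}  = {a, c, d}ᶜ
  {c}  = {a, b, d}ᶜ
  {d}  = {a, b, c}ᶜ
Iteration 4 (2 new):
  {a, b}  = {b} ∪ {a}
  {c, d}  = {c} ∪ {d}
Iteration 5: closed — nothing new.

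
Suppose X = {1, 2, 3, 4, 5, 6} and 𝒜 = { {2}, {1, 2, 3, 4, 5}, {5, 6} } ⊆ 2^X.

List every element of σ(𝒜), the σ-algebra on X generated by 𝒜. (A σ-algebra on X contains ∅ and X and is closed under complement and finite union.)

Start: 𝒜 ∪ {∅, X} = { ∅, {2}, {5, 6}, {1, 2, 3, 4, 5}, X }.
Iteration 1: 4 new —
  {6}  = X∖{1, 2, 3, 4, 5}
  {2, 5, 6}  = {5, 6} ∪ {2}
  {1, 2, 3, 4}  = X∖{5, 6}
  {1, 3, 4, 5, 6}  = X∖{2}
  [9 total]
Iteration 2: 3 new —
  {2, 6}  = {2} ∪ {6}
  {1, 3, 4}  = X∖{2, 5, 6}
  {1, 2, 3, 4, 6}  = {6} ∪ {1, 2, 3, 4}
  [12 total]
Iteration 3: +3 →
  {5}  = X∖{1, 2, 3, 4, 6}
  {1, 3, 4, 5}  = X∖{2, 6}
  {1, 3, 4, 6}  = {1, 3, 4} ∪ {6}
  [15 total]
Iteration 4 (1 new):
  {2, 5}  = X∖{1, 3, 4, 6}
  [16 total]
Iteration 5: no new sets; the family is a σ-algebra.

Therefore σ(𝒜) = { ∅, {2}, {5}, {6}, {2, 5}, {2, 6}, {5, 6}, {1, 3, 4}, {2, 5, 6}, {1, 2, 3, 4}, {1, 3, 4, 5}, {1, 3, 4, 6}, {1, 2, 3, 4, 5}, {1, 2, 3, 4, 6}, {1, 3, 4, 5, 6}, X } (|σ(𝒜)| = 16).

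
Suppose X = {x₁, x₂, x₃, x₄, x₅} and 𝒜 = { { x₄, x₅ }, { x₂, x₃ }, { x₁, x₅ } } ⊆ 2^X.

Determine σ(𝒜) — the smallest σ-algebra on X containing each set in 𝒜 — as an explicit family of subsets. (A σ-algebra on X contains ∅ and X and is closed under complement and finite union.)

Begin from { {}, { x₁, x₅ }, { x₂, x₃ }, { x₄, x₅ }, X } (that is, 𝒜 plus ∅ and X).
Pass 1: +5 →
  { x₁, x₂, x₃ }  = { x₄, x₅ }ᶜ
  { x₁, x₄, x₅ }  = { x₂, x₃ }ᶜ
  { x₂, x₃, x₄ }  = { x₁, x₅ }ᶜ
  { x₁, x₂, x₃, x₅ }  = { x₂, x₃ } ∪ { x₁, x₅ }
  { x₂, x₃, x₄, x₅ }  = { x₄, x₅ } ∪ { x₂, x₃ }
  — 10 sets.
Pass 2 (3 new):
  { x₁ }  = { x₂, x₃, x₄, x₅ }ᶜ
  { x₄ }  = { x₁, x₂, x₃, x₅ }ᶜ
  { x₁, x₂, x₃, x₄ }  = { x₁, x₂, x₃ } ∪ { x₂, x₃, x₄ }
  — 13 sets.
Pass 3 adds 2:
  { x₅ }  = { x₁, x₂, x₃, x₄ }ᶜ
  { x₁, x₄ }  = { x₄ } ∪ { x₁ }
  — 15 sets.
Pass 4: 1 new —
  { x₂, x₃, x₅ }  = { x₁, x₄ }ᶜ
  — 16 sets.
Pass 5: already closed under ᶜ and ∪.

Hence σ(𝒜) has 16 members: { {}, { x₁ }, { x₄ }, { x₅ }, { x₁, x₄ }, { x₁, x₅ }, { x₂, x₃ }, { x₄, x₅ }, { x₁, x₂, x₃ }, { x₁, x₄, x₅ }, { x₂, x₃, x₄ }, { x₂, x₃, x₅ }, { x₁, x₂, x₃, x₄ }, { x₁, x₂, x₃, x₅ }, { x₂, x₃, x₄, x₅ }, X }.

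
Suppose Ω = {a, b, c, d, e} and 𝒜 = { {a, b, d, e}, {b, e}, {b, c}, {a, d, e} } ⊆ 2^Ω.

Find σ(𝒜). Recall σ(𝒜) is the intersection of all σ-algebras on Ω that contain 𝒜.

Take S₀ = 𝒜 ∪ {∅, Ω} = { ∅, {b, c}, {b, e}, {a, d, e}, {a, b, d, e}, Ω }.
Step 1 (3 new):
  {c}  = ᶜ of {a, b, d, e}
  {a, c, d}  = ᶜ of {b, e}
  {b, c, e}  = {b, e} ∪ {b, c}
  (now 9)
Step 2: +3 →
  {a, d}  = ᶜ of {b, c, e}
  {a, b, c, d}  = {a, c, d} ∪ {b, c}
  {a, c, d, e}  = {a, d, e} ∪ {c}
  (now 12)
Step 3 adds 2:
  {b}  = ᶜ of {a, c, d, e}
  {e}  = ᶜ of {a, b, c, d}
  (now 14)
Step 4: +2 →
  {c, e}  = {c} ∪ {e}
  {a, b, d}  = {a, d} ∪ {b}
  (now 16)
Step 5 adds nothing — fixpoint reached.

Hence σ(𝒜) has 16 members: { ∅, {b}, {c}, {e}, {a, d}, {b, c}, {b, e}, {c, e}, {a, b, d}, {a, c, d}, {a, d, e}, {b, c, e}, {a, b, c, d}, {a, b, d, e}, {a, c, d, e}, Ω }.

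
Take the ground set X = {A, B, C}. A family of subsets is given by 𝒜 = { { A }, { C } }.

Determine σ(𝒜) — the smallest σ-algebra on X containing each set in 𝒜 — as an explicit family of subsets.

σ(𝒜) = { {  }, { A }, { B }, { C }, { A, B }, { A, C }, { B, C }, X }

Derivation:
Seed the family with 𝒜 together with ∅ and X: { {  }, { A }, { C }, X }.
Round 1. New:
  { A, B }  = ᶜ of { C }
  { A, C }  = { C } ∪ { A }
  { B, C }  = ᶜ of { A }
  |family| = 7
Round 2 (1 new):
  { B }  = ᶜ of { A, C }
  |family| = 8
Round 3: stable.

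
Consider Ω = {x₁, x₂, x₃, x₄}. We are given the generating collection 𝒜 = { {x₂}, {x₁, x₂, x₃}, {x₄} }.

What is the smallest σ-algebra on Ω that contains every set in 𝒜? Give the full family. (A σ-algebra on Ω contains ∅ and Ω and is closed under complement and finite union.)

Seed the family with 𝒜 together with ∅ and Ω: { {}, {x₂}, {x₄}, {x₁, x₂, x₃}, Ω }.
Pass 1: 2 new —
  {x₂, x₄}  = {x₄} ∪ {x₂}
  {x₁, x₃, x₄}  = {x₂}ᶜ
  [7 total]
Pass 2: +1 →
  {x₁, x₃}  = {x₂, x₄}ᶜ
  [8 total]
Pass 3: stable.

|σ(𝒜)| = 8.  σ(𝒜) = { {}, {x₂}, {x₄}, {x₁, x₃}, {x₂, x₄}, {x₁, x₂, x₃}, {x₁, x₃, x₄}, Ω }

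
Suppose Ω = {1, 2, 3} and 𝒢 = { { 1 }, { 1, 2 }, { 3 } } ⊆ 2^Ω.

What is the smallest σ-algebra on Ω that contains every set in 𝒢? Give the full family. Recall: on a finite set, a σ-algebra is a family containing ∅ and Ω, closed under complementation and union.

|σ(𝒢)| = 8.  σ(𝒢) = { ∅, { 1 }, { 2 }, { 3 }, { 1, 2 }, { 1, 3 }, { 2, 3 }, Ω }

Working:
Start: 𝒢 ∪ {∅, Ω} = { ∅, { 1 }, { 3 }, { 1, 2 }, Ω }.
Iteration 1. New:
  { 1, 3 }  = { 3 } ∪ { 1 }
  { 2, 3 }  = { 1 }ᶜ
  |family| = 7
Iteration 2 adds 1:
  { 2 }  = { 1, 3 }ᶜ
  |family| = 8
Iteration 3: already closed under ᶜ and ∪.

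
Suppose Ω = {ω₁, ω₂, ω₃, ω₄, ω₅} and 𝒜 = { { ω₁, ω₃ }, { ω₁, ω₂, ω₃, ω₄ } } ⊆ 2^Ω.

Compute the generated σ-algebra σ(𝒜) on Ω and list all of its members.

Answer: σ(𝒜) = { {}, { ω₅ }, { ω₁, ω₃ }, { ω₂, ω₄ }, { ω₁, ω₃, ω₅ }, { ω₂, ω₄, ω₅ }, { ω₁, ω₂, ω₃, ω₄ }, Ω }

Trace:
Begin from { {}, { ω₁, ω₃ }, { ω₁, ω₂, ω₃, ω₄ }, Ω } (that is, 𝒜 plus ∅ and Ω).
Iteration 1: 2 new —
  { ω₅ }  = complement { ω₁, ω₂, ω₃, ω₄ }
  { ω₂, ω₄, ω₅ }  = complement { ω₁, ω₃ }
  (now 6)
Iteration 2: 1 new —
  { ω₁, ω₃, ω₅ }  = { ω₁, ω₃ } ∪ { ω₅ }
  (now 7)
Iteration 3: +1 →
  { ω₂, ω₄ }  = complement { ω₁, ω₃, ω₅ }
  (now 8)
Iteration 4: no new sets; the family is a σ-algebra.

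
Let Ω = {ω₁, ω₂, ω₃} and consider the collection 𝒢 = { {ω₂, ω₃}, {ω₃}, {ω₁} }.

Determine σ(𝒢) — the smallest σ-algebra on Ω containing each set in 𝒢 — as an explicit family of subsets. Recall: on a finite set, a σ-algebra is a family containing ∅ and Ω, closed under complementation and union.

Start: 𝒢 ∪ {∅, Ω} = { ∅, {ω₁}, {ω₃}, {ω₂, ω₃}, Ω }.
Pass 1: 2 new —
  {ω₁, ω₂}  = {ω₃}ᶜ
  {ω₁, ω₃}  = {ω₃} ∪ {ω₁}
  (now 7)
Pass 2 adds 1:
  {ω₂}  = {ω₁, ω₃}ᶜ
  (now 8)
Pass 3: closed — nothing new.

|σ(𝒢)| = 8.  σ(𝒢) = { ∅, {ω₁}, {ω₂}, {ω₃}, {ω₁, ω₂}, {ω₁, ω₃}, {ω₂, ω₃}, Ω }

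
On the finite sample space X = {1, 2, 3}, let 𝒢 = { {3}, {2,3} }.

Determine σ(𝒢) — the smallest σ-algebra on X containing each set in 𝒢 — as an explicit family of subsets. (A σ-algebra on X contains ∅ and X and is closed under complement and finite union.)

Answer: σ(𝒢) = { {}, {1}, {2}, {3}, {1,2}, {1,3}, {2,3}, X }

Derivation:
Start: 𝒢 ∪ {∅, X} = { {}, {3}, {2,3}, X }.
Round 1: 2 new —
  {1}  = ᶜ of {2,3}
  {1,2}  = ᶜ of {3}
  [6 total]
Round 2: 1 new —
  {1,3}  = {3} ∪ {1}
  [7 total]
Round 3: 1 new —
  {2}  = ᶜ of {1,3}
  [8 total]
Round 4: stable.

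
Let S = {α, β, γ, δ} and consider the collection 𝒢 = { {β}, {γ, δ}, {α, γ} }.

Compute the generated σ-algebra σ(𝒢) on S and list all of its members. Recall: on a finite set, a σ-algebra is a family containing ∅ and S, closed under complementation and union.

Take S₀ = 𝒢 ∪ {∅, S} = { {}, {β}, {α, γ}, {γ, δ}, S }.
Round 1: +5 →
  {α, β}  = ᶜ of {γ, δ}
  {β, δ}  = ᶜ of {α, γ}
  {α, β, γ}  = {α, γ} ∪ {β}
  {α, γ, δ}  = ᶜ of {β}
  {β, γ, δ}  = {γ, δ} ∪ {β}
  (now 10)
Round 2 adds 3:
  {α}  = ᶜ of {β, γ, δ}
  {δ}  = ᶜ of {α, β, γ}
  {α, β, δ}  = {α, β} ∪ {β, δ}
  (now 13)
Round 3. New:
  {γ}  = ᶜ of {α, β, δ}
  {α, δ}  = {δ} ∪ {α}
  (now 15)
Round 4 adds 1:
  {β, γ}  = ᶜ of {α, δ}
  (now 16)
Round 5: closed — nothing new.

|σ(𝒢)| = 16.  σ(𝒢) = { {}, {α}, {β}, {γ}, {δ}, {α, β}, {α, γ}, {α, δ}, {β, γ}, {β, δ}, {γ, δ}, {α, β, γ}, {α, β, δ}, {α, γ, δ}, {β, γ, δ}, S }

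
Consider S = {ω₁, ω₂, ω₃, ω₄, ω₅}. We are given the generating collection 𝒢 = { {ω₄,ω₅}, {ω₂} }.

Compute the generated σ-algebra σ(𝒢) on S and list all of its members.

Seed the family with 𝒢 together with ∅ and S: { {}, {ω₂}, {ω₄,ω₅}, S }.
Pass 1 (3 new):
  {ω₁,ω₂,ω₃}  = complement {ω₄,ω₅}
  {ω₂,ω₄,ω₅}  = {ω₄,ω₅} ∪ {ω₂}
  {ω₁,ω₃,ω₄,ω₅}  = complement {ω₂}
  (now 7)
Pass 2. New:
  {ω₁,ω₃}  = complement {ω₂,ω₄,ω₅}
  (now 8)
Pass 3 adds nothing — fixpoint reached.

Hence σ(𝒢) has 8 members: { {}, {ω₂}, {ω₁,ω₃}, {ω₄,ω₅}, {ω₁,ω₂,ω₃}, {ω₂,ω₄,ω₅}, {ω₁,ω₃,ω₄,ω₅}, S }.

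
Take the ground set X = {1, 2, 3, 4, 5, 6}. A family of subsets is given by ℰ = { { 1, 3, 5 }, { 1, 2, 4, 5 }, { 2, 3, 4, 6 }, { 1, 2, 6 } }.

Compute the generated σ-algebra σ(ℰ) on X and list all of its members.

Begin from { ∅, { 1, 2, 6 }, { 1, 3, 5 }, { 1, 2, 4, 5 }, { 2, 3, 4, 6 }, X } (that is, ℰ plus ∅ and X).
Round 1. New:
  { 1, 5 }  = ᶜ of { 2, 3, 4, 6 }
  { 3, 6 }  = ᶜ of { 1, 2, 4, 5 }
  { 2, 4, 6 }  = ᶜ of { 1, 3, 5 }
  { 3, 4, 5 }  = ᶜ of { 1, 2, 6 }
  { 1, 2, 3, 4, 5 }  = { 1, 3, 5 } ∪ { 1, 2, 4, 5 }
  { 1, 2, 3, 4, 6 }  = { 2, 3, 4, 6 } ∪ { 1, 2, 6 }
  { 1, 2, 3, 5, 6 }  = { 1, 3, 5 } ∪ { 1, 2, 6 }
  { 1, 2, 4, 5, 6 }  = { 1, 2, 6 } ∪ { 1, 2, 4, 5 }
Round 2. New:
  { 3 }  = ᶜ of { 1, 2, 4, 5, 6 }
  { 4 }  = ᶜ of { 1, 2, 3, 5, 6 }
  { 5 }  = ᶜ of { 1, 2, 3, 4, 6 }
  { 6 }  = ᶜ of { 1, 2, 3, 4, 5 }
  { 1, 2, 3, 6 }  = { 3, 6 } ∪ { 1, 2, 6 }
  { 1, 2, 4, 6 }  = { 2, 4, 6 } ∪ { 1, 2, 6 }
  { 1, 2, 5, 6 }  = { 1, 5 } ∪ { 1, 2, 6 }
  { 1, 3, 4, 5 }  = { 3, 4, 5 } ∪ { 1, 3, 5 }
  { 1, 3, 5, 6 }  = { 1, 3, 5 } ∪ { 3, 6 }
  { 3, 4, 5, 6 }  = { 3, 4, 5 } ∪ { 3, 6 }
  { 2, 3, 4, 5, 6 }  = { 2, 4, 6 } ∪ { 3, 4, 5 }
Round 3: +15 →
  { 1 }  = ᶜ of { 2, 3, 4, 5, 6 }
  { 1, 2 }  = ᶜ of { 3, 4, 5, 6 }
  { 2, 4 }  = ᶜ of { 1, 3, 5, 6 }
  { 2, 6 }  = ᶜ of { 1, 3, 4, 5 }
  { 3, 4 }  = ᶜ of { 1, 2, 5, 6 }
  { 3, 5 }  = ᶜ of { 1, 2, 4, 6 }
  { 4, 5 }  = ᶜ of { 1, 2, 3, 6 }
  { 4, 6 }  = { 6 } ∪ { 4 }
  { 5, 6 }  = { 6 } ∪ { 5 }
  { 1, 4, 5 }  = { 1, 5 } ∪ { 4 }
  { 1, 5, 6 }  = { 1, 5 } ∪ { 6 }
  { 3, 4, 6 }  = { 3, 6 } ∪ { 4 }
  { 3, 5, 6 }  = { 5 } ∪ { 3, 6 }
  { 2, 4, 5, 6 }  = { 2, 4, 6 } ∪ { 5 }
  { 1, 3, 4, 5, 6 }  = { 3, 4, 5 } ∪ { 1, 3, 5, 6 }
Round 4 (21 new):
  { 2 }  = ᶜ of { 1, 3, 4, 5, 6 }
  { 1, 3 }  = ᶜ of { 2, 4, 5, 6 }
  { 1, 4 }  = { 4 } ∪ { 1 }
  { 1, 6 }  = { 1 } ∪ { 6 }
  { 1, 2, 3 }  = { 1, 2 } ∪ { 3 }
  { 1, 2, 4 }  = ᶜ of { 3, 5, 6 }
  { 1, 2, 5 }  = ᶜ of { 3, 4, 6 }
  { 1, 3, 4 }  = { 3, 4 } ∪ { 1 }
  { 1, 3, 6 }  = { 3, 6 } ∪ { 1 }
  { 1, 4, 6 }  = { 1 } ∪ { 4, 6 }
  { 2, 3, 4 }  = ᶜ of { 1, 5, 6 }
  { 2, 3, 6 }  = ᶜ of { 1, 4, 5 }
  { 2, 4, 5 }  = { 4, 5 } ∪ { 2, 4 }
  { 2, 5, 6 }  = { 2, 6 } ∪ { 5, 6 }
  { 4, 5, 6 }  = { 4, 5 } ∪ { 5, 6 }
  { 1, 2, 3, 4 }  = ᶜ of { 5, 6 }
  { 1, 2, 3, 5 }  = ᶜ of { 4, 6 }
  { 1, 3, 4, 6 }  = { 1 } ∪ { 3, 4, 6 }
  { 1, 4, 5, 6 }  = { 4, 5 } ∪ { 1, 5, 6 }
  { 2, 3, 4, 5 }  = { 3, 5 } ∪ { 2, 4 }
  { 2, 3, 5, 6 }  = { 3, 5 } ∪ { 2, 6 }
Round 5 (3 new):
  { 2, 3 }  = ᶜ of { 1, 4, 5, 6 }
  { 2, 5 }  = ᶜ of { 1, 3, 4, 6 }
  { 2, 3, 5 }  = ᶜ of { 1, 4, 6 }
Round 6: closed — nothing new.

Therefore σ(ℰ) = { ∅, { 1 }, { 2 }, { 3 }, { 4 }, { 5 }, { 6 }, { 1, 2 }, { 1, 3 }, { 1, 4 }, { 1, 5 }, { 1, 6 }, { 2, 3 }, { 2, 4 }, { 2, 5 }, { 2, 6 }, { 3, 4 }, { 3, 5 }, { 3, 6 }, { 4, 5 }, { 4, 6 }, { 5, 6 }, { 1, 2, 3 }, { 1, 2, 4 }, { 1, 2, 5 }, { 1, 2, 6 }, { 1, 3, 4 }, { 1, 3, 5 }, { 1, 3, 6 }, { 1, 4, 5 }, { 1, 4, 6 }, { 1, 5, 6 }, { 2, 3, 4 }, { 2, 3, 5 }, { 2, 3, 6 }, { 2, 4, 5 }, { 2, 4, 6 }, { 2, 5, 6 }, { 3, 4, 5 }, { 3, 4, 6 }, { 3, 5, 6 }, { 4, 5, 6 }, { 1, 2, 3, 4 }, { 1, 2, 3, 5 }, { 1, 2, 3, 6 }, { 1, 2, 4, 5 }, { 1, 2, 4, 6 }, { 1, 2, 5, 6 }, { 1, 3, 4, 5 }, { 1, 3, 4, 6 }, { 1, 3, 5, 6 }, { 1, 4, 5, 6 }, { 2, 3, 4, 5 }, { 2, 3, 4, 6 }, { 2, 3, 5, 6 }, { 2, 4, 5, 6 }, { 3, 4, 5, 6 }, { 1, 2, 3, 4, 5 }, { 1, 2, 3, 4, 6 }, { 1, 2, 3, 5, 6 }, { 1, 2, 4, 5, 6 }, { 1, 3, 4, 5, 6 }, { 2, 3, 4, 5, 6 }, X } (|σ(ℰ)| = 64).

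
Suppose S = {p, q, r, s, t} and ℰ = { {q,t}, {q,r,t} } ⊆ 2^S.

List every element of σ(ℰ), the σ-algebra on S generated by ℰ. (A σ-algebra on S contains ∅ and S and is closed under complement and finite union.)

|σ(ℰ)| = 8.  σ(ℰ) = { ∅, {r}, {p,s}, {q,t}, {p,r,s}, {q,r,t}, {p,q,s,t}, S }

Working:
Seed the family with ℰ together with ∅ and S: { ∅, {q,t}, {q,r,t}, S }.
Round 1 adds 2:
  {p,s}  = S∖{q,r,t}
  {p,r,s}  = S∖{q,t}
Round 2: 1 new —
  {p,q,s,t}  = {q,t} ∪ {p,s}
Round 3: +1 →
  {r}  = S∖{p,q,s,t}
Round 4: already closed under ᶜ and ∪.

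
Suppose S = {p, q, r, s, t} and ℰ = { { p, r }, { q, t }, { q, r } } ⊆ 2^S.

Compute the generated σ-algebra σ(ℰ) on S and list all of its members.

Start: ℰ ∪ {∅, S} = { {}, { p, r }, { q, r }, { q, t }, S }.
Step 1: +6 →
  { p, q, r }  = { q, r } ∪ { p, r }
  { p, r, s }  = ᶜ of { q, t }
  { p, s, t }  = ᶜ of { q, r }
  { q, r, t }  = { q, t } ∪ { q, r }
  { q, s, t }  = ᶜ of { p, r }
  { p, q, r, t }  = { q, t } ∪ { p, r }
  [11 total]
Step 2: 7 new —
  { s }  = ᶜ of { p, q, r, t }
  { p, s }  = ᶜ of { q, r, t }
  { s, t }  = ᶜ of { p, q, r }
  { p, q, r, s }  = { p, q, r } ∪ { p, r, s }
  { p, q, s, t }  = { p, s, t } ∪ { q, t }
  { p, r, s, t }  = { p, s, t } ∪ { p, r, s }
  { q, r, s, t }  = { q, r, t } ∪ { q, s, t }
  [18 total]
Step 3: +5 →
  { p }  = ᶜ of { q, r, s, t }
  { q }  = ᶜ of { p, r, s, t }
  { r }  = ᶜ of { p, q, s, t }
  { t }  = ᶜ of { p, q, r, s }
  { q, r, s }  = { q, r } ∪ { s }
  [23 total]
Step 4 (9 new):
  { p, q }  = { q } ∪ { p }
  { p, t }  = ᶜ of { q, r, s }
  { q, s }  = { q } ∪ { s }
  { r, s }  = { r } ∪ { s }
  { r, t }  = { t } ∪ { r }
  { p, q, s }  = { q } ∪ { p, s }
  { p, q, t }  = { q, t } ∪ { p }
  { p, r, t }  = { t } ∪ { p, r }
  { r, s, t }  = { s, t } ∪ { r }
  [32 total]
Step 5: no new sets; the family is a σ-algebra.

Therefore σ(ℰ) = { {}, { p }, { q }, { r }, { s }, { t }, { p, q }, { p, r }, { p, s }, { p, t }, { q, r }, { q, s }, { q, t }, { r, s }, { r, t }, { s, t }, { p, q, r }, { p, q, s }, { p, q, t }, { p, r, s }, { p, r, t }, { p, s, t }, { q, r, s }, { q, r, t }, { q, s, t }, { r, s, t }, { p, q, r, s }, { p, q, r, t }, { p, q, s, t }, { p, r, s, t }, { q, r, s, t }, S } (|σ(ℰ)| = 32).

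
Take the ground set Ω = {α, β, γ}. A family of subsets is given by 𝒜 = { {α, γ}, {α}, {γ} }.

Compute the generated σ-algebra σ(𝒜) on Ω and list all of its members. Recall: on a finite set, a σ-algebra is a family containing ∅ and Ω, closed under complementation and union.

Seed the family with 𝒜 together with ∅ and Ω: { {}, {α}, {γ}, {α, γ}, Ω }.
Round 1. New:
  {β}  = {α, γ}ᶜ
  {α, β}  = {γ}ᶜ
  {β, γ}  = {α}ᶜ
  |family| = 8
Round 2: no new sets; the family is a σ-algebra.

Therefore σ(𝒜) = { {}, {α}, {β}, {γ}, {α, β}, {α, γ}, {β, γ}, Ω } (|σ(𝒜)| = 8).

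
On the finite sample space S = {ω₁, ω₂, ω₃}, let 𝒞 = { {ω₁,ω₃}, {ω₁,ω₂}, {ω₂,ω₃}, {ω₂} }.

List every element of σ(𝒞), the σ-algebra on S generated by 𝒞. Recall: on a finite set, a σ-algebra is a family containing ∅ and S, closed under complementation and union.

Seed the family with 𝒞 together with ∅ and S: { {}, {ω₂}, {ω₁,ω₂}, {ω₁,ω₃}, {ω₂,ω₃}, S }.
Round 1: 2 new —
  {ω₁}  = {ω₂,ω₃}ᶜ
  {ω₃}  = {ω₁,ω₂}ᶜ
  |family| = 8
Round 2: already closed under ᶜ and ∪.

σ(𝒞) = { {}, {ω₁}, {ω₂}, {ω₃}, {ω₁,ω₂}, {ω₁,ω₃}, {ω₂,ω₃}, S }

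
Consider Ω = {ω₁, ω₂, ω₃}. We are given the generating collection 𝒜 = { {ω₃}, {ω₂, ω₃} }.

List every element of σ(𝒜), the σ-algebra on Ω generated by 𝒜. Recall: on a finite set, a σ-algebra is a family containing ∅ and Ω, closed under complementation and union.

Answer: σ(𝒜) = { {}, {ω₁}, {ω₂}, {ω₃}, {ω₁, ω₂}, {ω₁, ω₃}, {ω₂, ω₃}, Ω }

Derivation:
Seed the family with 𝒜 together with ∅ and Ω: { {}, {ω₃}, {ω₂, ω₃}, Ω }.
Iteration 1 adds 2:
  {ω₁}  = Ω∖{ω₂, ω₃}
  {ω₁, ω₂}  = Ω∖{ω₃}
  (now 6)
Iteration 2. New:
  {ω₁, ω₃}  = {ω₃} ∪ {ω₁}
  (now 7)
Iteration 3. New:
  {ω₂}  = Ω∖{ω₁, ω₃}
  (now 8)
Iteration 4: no new sets; the family is a σ-algebra.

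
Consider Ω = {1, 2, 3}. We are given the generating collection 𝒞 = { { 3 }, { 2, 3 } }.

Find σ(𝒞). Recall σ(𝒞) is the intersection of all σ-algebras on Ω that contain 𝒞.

Take S₀ = 𝒞 ∪ {∅, Ω} = { {}, { 3 }, { 2, 3 }, Ω }.
Pass 1 (2 new):
  { 1 }  = ᶜ of { 2, 3 }
  { 1, 2 }  = ᶜ of { 3 }
  [6 total]
Pass 2. New:
  { 1, 3 }  = { 3 } ∪ { 1 }
  [7 total]
Pass 3: +1 →
  { 2 }  = ᶜ of { 1, 3 }
  [8 total]
After Pass 4 the family is unchanged; done.

Hence σ(𝒞) has 8 members: { {}, { 1 }, { 2 }, { 3 }, { 1, 2 }, { 1, 3 }, { 2, 3 }, Ω }.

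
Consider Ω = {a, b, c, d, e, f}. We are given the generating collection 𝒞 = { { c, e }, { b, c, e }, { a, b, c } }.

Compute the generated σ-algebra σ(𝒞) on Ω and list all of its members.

Answer: σ(𝒞) = { {  }, { a }, { b }, { c }, { e }, { a, b }, { a, c }, { a, e }, { b, c }, { b, e }, { c, e }, { d, f }, { a, b, c }, { a, b, e }, { a, c, e }, { a, d, f }, { b, c, e }, { b, d, f }, { c, d, f }, { d, e, f }, { a, b, c, e }, { a, b, d, f }, { a, c, d, f }, { a, d, e, f }, { b, c, d, f }, { b, d, e, f }, { c, d, e, f }, { a, b, c, d, f }, { a, b, d, e, f }, { a, c, d, e, f }, { b, c, d, e, f }, Ω }

Working:
Initial family (5 sets): { {  }, { c, e }, { a, b, c }, { b, c, e }, Ω }.
Pass 1. New:
  { a, d, f }  = ᶜ of { b, c, e }
  { d, e, f }  = ᶜ of { a, b, c }
  { a, b, c, e }  = { b, c, e } ∪ { a, b, c }
  { a, b, d, f }  = ᶜ of { c, e }
  (now 9)
Pass 2. New:
  { d, f }  = ᶜ of { a, b, c, e }
  { a, d, e, f }  = { a, d, f } ∪ { d, e, f }
  { c, d, e, f }  = { c, e } ∪ { d, e, f }
  { a, b, c, d, f }  = { a, b, c } ∪ { a, b, d, f }
  { a, b, d, e, f }  = { a, b, d, f } ∪ { d, e, f }
  { a, c, d, e, f }  = { a, d, f } ∪ { c, e }
  { b, c, d, e, f }  = { b, c, e } ∪ { d, e, f }
  (now 16)
Pass 3 adds 6:
  { a }  = ᶜ of { b, c, d, e, f }
  { b }  = ᶜ of { a, c, d, e, f }
  { c }  = ᶜ of { a, b, d, e, f }
  { e }  = ᶜ of { a, b, c, d, f }
  { a, b }  = ᶜ of { c, d, e, f }
  { b, c }  = ᶜ of { a, d, e, f }
  (now 22)
Pass 4 adds 10:
  { a, c }  = { c } ∪ { a }
  { a, e }  = { e } ∪ { a }
  { b, e }  = { b } ∪ { e }
  { a, b, e }  = { a, b } ∪ { e }
  { a, c, e }  = { c, e } ∪ { a }
  { b, d, f }  = { b } ∪ { d, f }
  { c, d, f }  = { c } ∪ { d, f }
  { a, c, d, f }  = { a, d, f } ∪ { c }
  { b, c, d, f }  = { b, c } ∪ { d, f }
  { b, d, e, f }  = { b } ∪ { d, e, f }
  (now 32)
Pass 5: already closed under ᶜ and ∪.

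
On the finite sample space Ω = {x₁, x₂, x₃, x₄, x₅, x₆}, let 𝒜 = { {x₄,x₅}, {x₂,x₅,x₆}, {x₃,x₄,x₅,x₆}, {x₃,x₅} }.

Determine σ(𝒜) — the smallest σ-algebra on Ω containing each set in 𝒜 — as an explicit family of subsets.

Answer: σ(𝒜) = { {}, {x₁}, {x₂}, {x₃}, {x₄}, {x₅}, {x₆}, {x₁,x₂}, {x₁,x₃}, {x₁,x₄}, {x₁,x₅}, {x₁,x₆}, {x₂,x₃}, {x₂,x₄}, {x₂,x₅}, {x₂,x₆}, {x₃,x₄}, {x₃,x₅}, {x₃,x₆}, {x₄,x₅}, {x₄,x₆}, {x₅,x₆}, {x₁,x₂,x₃}, {x₁,x₂,x₄}, {x₁,x₂,x₅}, {x₁,x₂,x₆}, {x₁,x₃,x₄}, {x₁,x₃,x₅}, {x₁,x₃,x₆}, {x₁,x₄,x₅}, {x₁,x₄,x₆}, {x₁,x₅,x₆}, {x₂,x₃,x₄}, {x₂,x₃,x₅}, {x₂,x₃,x₆}, {x₂,x₄,x₅}, {x₂,x₄,x₆}, {x₂,x₅,x₆}, {x₃,x₄,x₅}, {x₃,x₄,x₆}, {x₃,x₅,x₆}, {x₄,x₅,x₆}, {x₁,x₂,x₃,x₄}, {x₁,x₂,x₃,x₅}, {x₁,x₂,x₃,x₆}, {x₁,x₂,x₄,x₅}, {x₁,x₂,x₄,x₆}, {x₁,x₂,x₅,x₆}, {x₁,x₃,x₄,x₅}, {x₁,x₃,x₄,x₆}, {x₁,x₃,x₅,x₆}, {x₁,x₄,x₅,x₆}, {x₂,x₃,x₄,x₅}, {x₂,x₃,x₄,x₆}, {x₂,x₃,x₅,x₆}, {x₂,x₄,x₅,x₆}, {x₃,x₄,x₅,x₆}, {x₁,x₂,x₃,x₄,x₅}, {x₁,x₂,x₃,x₄,x₆}, {x₁,x₂,x₃,x₅,x₆}, {x₁,x₂,x₄,x₅,x₆}, {x₁,x₃,x₄,x₅,x₆}, {x₂,x₃,x₄,x₅,x₆}, Ω }

Working:
Initial family (6 sets): { {}, {x₃,x₅}, {x₄,x₅}, {x₂,x₅,x₆}, {x₃,x₄,x₅,x₆}, Ω }.
Iteration 1 adds 8:
  {x₁,x₂}  = Ω∖{x₃,x₄,x₅,x₆}
  {x₁,x₃,x₄}  = Ω∖{x₂,x₅,x₆}
  {x₃,x₄,x₅}  = {x₄,x₅} ∪ {x₃,x₅}
  {x₁,x₂,x₃,x₆}  = Ω∖{x₄,x₅}
  {x₁,x₂,x₄,x₆}  = Ω∖{x₃,x₅}
  {x₂,x₃,x₅,x₆}  = {x₃,x₅} ∪ {x₂,x₅,x₆}
  {x₂,x₄,x₅,x₆}  = {x₄,x₅} ∪ {x₂,x₅,x₆}
  {x₂,x₃,x₄,x₅,x₆}  = {x₃,x₄,x₅,x₆} ∪ {x₂,x₅,x₆}
Iteration 2. New:
  {x₁}  = Ω∖{x₂,x₃,x₄,x₅,x₆}
  {x₁,x₃}  = Ω∖{x₂,x₄,x₅,x₆}
  {x₁,x₄}  = Ω∖{x₂,x₃,x₅,x₆}
  {x₁,x₂,x₆}  = Ω∖{x₃,x₄,x₅}
  {x₁,x₂,x₃,x₄}  = {x₁,x₂} ∪ {x₁,x₃,x₄}
  {x₁,x₂,x₃,x₅}  = {x₁,x₂} ∪ {x₃,x₅}
  {x₁,x₂,x₄,x₅}  = {x₁,x₂} ∪ {x₄,x₅}
  {x₁,x₂,x₅,x₆}  = {x₁,x₂} ∪ {x₂,x₅,x₆}
  {x₁,x₃,x₄,x₅}  = {x₃,x₄,x₅} ∪ {x₁,x₃,x₄}
  {x₁,x₂,x₃,x₄,x₅}  = {x₃,x₄,x₅} ∪ {x₁,x₂}
  {x₁,x₂,x₃,x₄,x₆}  = {x₁,x₂,x₄,x₆} ∪ {x₁,x₂,x₃,x₆}
  {x₁,x₂,x₃,x₅,x₆}  = {x₁,x₂} ∪ {x₂,x₃,x₅,x₆}
  {x₁,x₂,x₄,x₅,x₆}  = {x₁,x₂,x₄,x₆} ∪ {x₂,x₅,x₆}
  {x₁,x₃,x₄,x₅,x₆}  = {x₃,x₄,x₅,x₆} ∪ {x₁,x₃,x₄}
Iteration 3: +14 →
  {x₂}  = Ω∖{x₁,x₃,x₄,x₅,x₆}
  {x₃}  = Ω∖{x₁,x₂,x₄,x₅,x₆}
  {x₄}  = Ω∖{x₁,x₂,x₃,x₅,x₆}
  {x₅}  = Ω∖{x₁,x₂,x₃,x₄,x₆}
  {x₆}  = Ω∖{x₁,x₂,x₃,x₄,x₅}
  {x₂,x₆}  = Ω∖{x₁,x₃,x₄,x₅}
  {x₃,x₄}  = Ω∖{x₁,x₂,x₅,x₆}
  {x₃,x₆}  = Ω∖{x₁,x₂,x₄,x₅}
  {x₄,x₆}  = Ω∖{x₁,x₂,x₃,x₅}
  {x₅,x₆}  = Ω∖{x₁,x₂,x₃,x₄}
  {x₁,x₂,x₃}  = {x₁,x₃} ∪ {x₁,x₂}
  {x₁,x₂,x₄}  = {x₁,x₄} ∪ {x₁,x₂}
  {x₁,x₃,x₅}  = {x₁,x₃} ∪ {x₃,x₅}
  {x₁,x₄,x₅}  = {x₄,x₅} ∪ {x₁,x₄}
Iteration 4: 22 new —
  {x₁,x₅}  = {x₁} ∪ {x₅}
  {x₁,x₆}  = {x₁} ∪ {x₆}
  {x₂,x₃}  = {x₂} ∪ {x₃}
  {x₂,x₄}  = {x₂} ∪ {x₄}
  {x₂,x₅}  = {x₂} ∪ {x₅}
  {x₁,x₂,x₅}  = {x₁,x₂} ∪ {x₅}
  {x₁,x₃,x₆}  = {x₁,x₃} ∪ {x₃,x₆}
  {x₁,x₄,x₆}  = {x₁} ∪ {x₄,x₆}
  {x₁,x₅,x₆}  = {x₁} ∪ {x₅,x₆}
  {x₂,x₃,x₄}  = {x₃,x₄} ∪ {x₂}
  {x₂,x₃,x₅}  = {x₂} ∪ {x₃,x₅}
  {x₂,x₃,x₆}  = Ω∖{x₁,x₄,x₅}
  {x₂,x₄,x₅}  = {x₂} ∪ {x₄,x₅}
  {x₂,x₄,x₆}  = Ω∖{x₁,x₃,x₅}
  {x₃,x₄,x₆}  = {x₃,x₄} ∪ {x₃,x₆}
  {x₃,x₅,x₆}  = Ω∖{x₁,x₂,x₄}
  {x₄,x₅,x₆}  = Ω∖{x₁,x₂,x₃}
  {x₁,x₃,x₄,x₆}  = {x₁,x₃} ∪ {x₄,x₆}
  {x₁,x₃,x₅,x₆}  = {x₁,x₃,x₅} ∪ {x₃,x₆}
  {x₁,x₄,x₅,x₆}  = {x₅,x₆} ∪ {x₁,x₄}
  {x₂,x₃,x₄,x₅}  = {x₂} ∪ {x₃,x₄,x₅}
  {x₂,x₃,x₄,x₆}  = {x₃,x₄} ∪ {x₂,x₆}
After Iteration 5 the family is unchanged; done.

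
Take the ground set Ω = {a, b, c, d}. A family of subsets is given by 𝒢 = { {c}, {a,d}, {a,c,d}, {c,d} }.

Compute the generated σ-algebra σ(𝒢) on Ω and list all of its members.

Seed the family with 𝒢 together with ∅ and Ω: { ∅, {c}, {a,d}, {c,d}, {a,c,d}, Ω }.
Iteration 1: +4 →
  {b}  = complement {a,c,d}
  {a,b}  = complement {c,d}
  {b,c}  = complement {a,d}
  {a,b,d}  = complement {c}
Iteration 2: +2 →
  {a,b,c}  = {a,b} ∪ {c}
  {b,c,d}  = {c,d} ∪ {b}
Iteration 3. New:
  {a}  = complement {b,c,d}
  {d}  = complement {a,b,c}
Iteration 4 adds 2:
  {a,c}  = {c} ∪ {a}
  {b,d}  = {d} ∪ {b}
Iteration 5 adds nothing — fixpoint reached.

Hence σ(𝒢) has 16 members: { ∅, {a}, {b}, {c}, {d}, {a,b}, {a,c}, {a,d}, {b,c}, {b,d}, {c,d}, {a,b,c}, {a,b,d}, {a,c,d}, {b,c,d}, Ω }.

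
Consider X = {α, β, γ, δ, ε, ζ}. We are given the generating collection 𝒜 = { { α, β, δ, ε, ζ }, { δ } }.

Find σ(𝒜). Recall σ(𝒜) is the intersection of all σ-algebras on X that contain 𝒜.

Begin from { {}, { δ }, { α, β, δ, ε, ζ }, X } (that is, 𝒜 plus ∅ and X).
Round 1 adds 2:
  { γ }  = X∖{ α, β, δ, ε, ζ }
  { α, β, γ, ε, ζ }  = X∖{ δ }
Round 2 (1 new):
  { γ, δ }  = { γ } ∪ { δ }
Round 3. New:
  { α, β, ε, ζ }  = X∖{ γ, δ }
After Round 4 the family is unchanged; done.

|σ(𝒜)| = 8.  σ(𝒜) = { {}, { γ }, { δ }, { γ, δ }, { α, β, ε, ζ }, { α, β, γ, ε, ζ }, { α, β, δ, ε, ζ }, X }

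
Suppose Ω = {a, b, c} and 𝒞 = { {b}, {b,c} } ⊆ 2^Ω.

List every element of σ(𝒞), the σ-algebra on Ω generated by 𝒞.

Take S₀ = 𝒞 ∪ {∅, Ω} = { ∅, {b}, {b,c}, Ω }.
Iteration 1: +2 →
  {a}  = ᶜ of {b,c}
  {a,c}  = ᶜ of {b}
  |family| = 6
Iteration 2. New:
  {a,b}  = {b} ∪ {a}
  |family| = 7
Iteration 3 adds 1:
  {c}  = ᶜ of {a,b}
  |family| = 8
Iteration 4: stable.

σ(𝒞) = { ∅, {a}, {b}, {c}, {a,b}, {a,c}, {b,c}, Ω }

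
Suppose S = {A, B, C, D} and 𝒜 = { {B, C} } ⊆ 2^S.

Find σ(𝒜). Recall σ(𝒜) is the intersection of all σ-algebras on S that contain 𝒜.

Take S₀ = 𝒜 ∪ {∅, S} = { {}, {B, C}, S }.
Round 1 (1 new):
  {A, D}  = {B, C}ᶜ
  |family| = 4
Round 2 adds nothing — fixpoint reached.

σ(𝒜) = { {}, {A, D}, {B, C}, S }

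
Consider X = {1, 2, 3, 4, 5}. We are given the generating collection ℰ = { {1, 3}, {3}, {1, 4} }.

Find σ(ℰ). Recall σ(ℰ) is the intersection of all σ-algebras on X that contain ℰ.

|σ(ℰ)| = 16.  σ(ℰ) = { ∅, {1}, {3}, {4}, {1, 3}, {1, 4}, {2, 5}, {3, 4}, {1, 2, 5}, {1, 3, 4}, {2, 3, 5}, {2, 4, 5}, {1, 2, 3, 5}, {1, 2, 4, 5}, {2, 3, 4, 5}, X }

Working:
Seed the family with ℰ together with ∅ and X: { ∅, {3}, {1, 3}, {1, 4}, X }.
Pass 1 adds 4:
  {1, 3, 4}  = {3} ∪ {1, 4}
  {2, 3, 5}  = ᶜ of {1, 4}
  {2, 4, 5}  = ᶜ of {1, 3}
  {1, 2, 4, 5}  = ᶜ of {3}
  |family| = 9
Pass 2: +3 →
  {2, 5}  = ᶜ of {1, 3, 4}
  {1, 2, 3, 5}  = {2, 3, 5} ∪ {1, 3}
  {2, 3, 4, 5}  = {3} ∪ {2, 4, 5}
  |family| = 12
Pass 3 (2 new):
  {1}  = ᶜ of {2, 3, 4, 5}
  {4}  = ᶜ of {1, 2, 3, 5}
  |family| = 14
Pass 4: 2 new —
  {3, 4}  = {3} ∪ {4}
  {1, 2, 5}  = {2, 5} ∪ {1}
  |family| = 16
Pass 5 adds nothing — fixpoint reached.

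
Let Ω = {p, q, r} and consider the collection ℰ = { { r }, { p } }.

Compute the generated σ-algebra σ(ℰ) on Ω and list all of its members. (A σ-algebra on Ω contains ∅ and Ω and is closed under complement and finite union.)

Answer: σ(ℰ) = { ∅, { p }, { q }, { r }, { p, q }, { p, r }, { q, r }, Ω }

Trace:
Start: ℰ ∪ {∅, Ω} = { ∅, { p }, { r }, Ω }.
Step 1 (3 new):
  { p, q }  = ᶜ of { r }
  { p, r }  = { r } ∪ { p }
  { q, r }  = ᶜ of { p }
Step 2: +1 →
  { q }  = ᶜ of { p, r }
After Step 3 the family is unchanged; done.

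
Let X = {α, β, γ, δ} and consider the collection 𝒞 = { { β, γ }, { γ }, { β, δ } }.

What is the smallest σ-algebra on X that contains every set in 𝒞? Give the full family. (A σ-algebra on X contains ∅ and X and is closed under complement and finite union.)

Seed the family with 𝒞 together with ∅ and X: { {  }, { γ }, { β, γ }, { β, δ }, X }.
Iteration 1: +4 →
  { α, γ }  = complement { β, δ }
  { α, δ }  = complement { β, γ }
  { α, β, δ }  = complement { γ }
  { β, γ, δ }  = { γ } ∪ { β, δ }
  (now 9)
Iteration 2 (3 new):
  { α }  = complement { β, γ, δ }
  { α, β, γ }  = { β, γ } ∪ { α, γ }
  { α, γ, δ }  = { γ } ∪ { α, δ }
  (now 12)
Iteration 3: +2 →
  { β }  = complement { α, γ, δ }
  { δ }  = complement { α, β, γ }
  (now 14)
Iteration 4 adds 2:
  { α, β }  = { β } ∪ { α }
  { γ, δ }  = { γ } ∪ { δ }
  (now 16)
Iteration 5: stable.

Therefore σ(𝒞) = { {  }, { α }, { β }, { γ }, { δ }, { α, β }, { α, γ }, { α, δ }, { β, γ }, { β, δ }, { γ, δ }, { α, β, γ }, { α, β, δ }, { α, γ, δ }, { β, γ, δ }, X } (|σ(𝒞)| = 16).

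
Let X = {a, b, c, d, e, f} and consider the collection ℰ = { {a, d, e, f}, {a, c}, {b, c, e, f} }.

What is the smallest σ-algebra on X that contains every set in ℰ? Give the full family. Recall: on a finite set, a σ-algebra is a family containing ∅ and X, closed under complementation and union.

Start: ℰ ∪ {∅, X} = { {}, {a, c}, {a, d, e, f}, {b, c, e, f}, X }.
Pass 1 (5 new):
  {a, d}  = ᶜ of {b, c, e, f}
  {b, c}  = ᶜ of {a, d, e, f}
  {b, d, e, f}  = ᶜ of {a, c}
  {a, b, c, e, f}  = {a, c} ∪ {b, c, e, f}
  {a, c, d, e, f}  = {a, c} ∪ {a, d, e, f}
  |family| = 10
Pass 2 (7 new):
  {b}  = ᶜ of {a, c, d, e, f}
  {d}  = ᶜ of {a, b, c, e, f}
  {a, b, c}  = {b, c} ∪ {a, c}
  {a, c, d}  = {a, d} ∪ {a, c}
  {a, b, c, d}  = {b, c} ∪ {a, d}
  {a, b, d, e, f}  = {a, d, e, f} ∪ {b, d, e, f}
  {b, c, d, e, f}  = {b, d, e, f} ∪ {b, c}
  |family| = 17
Pass 3 (8 new):
  {a}  = ᶜ of {b, c, d, e, f}
  {c}  = ᶜ of {a, b, d, e, f}
  {b, d}  = {d} ∪ {b}
  {e, f}  = ᶜ of {a, b, c, d}
  {a, b, d}  = {a, d} ∪ {b}
  {b, c, d}  = {b, c} ∪ {d}
  {b, e, f}  = ᶜ of {a, c, d}
  {d, e, f}  = ᶜ of {a, b, c}
  |family| = 25
Pass 4: +7 →
  {a, b}  = {a} ∪ {b}
  {c, d}  = {c} ∪ {d}
  {a, e, f}  = ᶜ of {b, c, d}
  {c, e, f}  = ᶜ of {a, b, d}
  {a, b, e, f}  = {a} ∪ {b, e, f}
  {a, c, e, f}  = ᶜ of {b, d}
  {c, d, e, f}  = {c} ∪ {d, e, f}
  |family| = 32
Pass 5: closed — nothing new.

σ(ℰ) = { {}, {a}, {b}, {c}, {d}, {a, b}, {a, c}, {a, d}, {b, c}, {b, d}, {c, d}, {e, f}, {a, b, c}, {a, b, d}, {a, c, d}, {a, e, f}, {b, c, d}, {b, e, f}, {c, e, f}, {d, e, f}, {a, b, c, d}, {a, b, e, f}, {a, c, e, f}, {a, d, e, f}, {b, c, e, f}, {b, d, e, f}, {c, d, e, f}, {a, b, c, e, f}, {a, b, d, e, f}, {a, c, d, e, f}, {b, c, d, e, f}, X }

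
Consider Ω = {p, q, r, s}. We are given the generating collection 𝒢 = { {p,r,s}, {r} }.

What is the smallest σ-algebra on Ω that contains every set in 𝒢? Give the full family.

Seed the family with 𝒢 together with ∅ and Ω: { {}, {r}, {p,r,s}, Ω }.
Iteration 1 adds 2:
  {q}  = complement {p,r,s}
  {p,q,s}  = complement {r}
  (now 6)
Iteration 2. New:
  {q,r}  = {r} ∪ {q}
  (now 7)
Iteration 3: +1 →
  {p,s}  = complement {q,r}
  (now 8)
Iteration 4: no new sets; the family is a σ-algebra.

|σ(𝒢)| = 8.  σ(𝒢) = { {}, {q}, {r}, {p,s}, {q,r}, {p,q,s}, {p,r,s}, Ω }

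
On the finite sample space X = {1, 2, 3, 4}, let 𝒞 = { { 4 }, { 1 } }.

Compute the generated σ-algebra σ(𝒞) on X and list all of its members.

Initial family (4 sets): { {  }, { 1 }, { 4 }, X }.
Iteration 1: +3 →
  { 1, 4 }  = { 4 } ∪ { 1 }
  { 1, 2, 3 }  = complement { 4 }
  { 2, 3, 4 }  = complement { 1 }
Iteration 2: +1 →
  { 2, 3 }  = complement { 1, 4 }
Iteration 3: already closed under ᶜ and ∪.

Therefore σ(𝒞) = { {  }, { 1 }, { 4 }, { 1, 4 }, { 2, 3 }, { 1, 2, 3 }, { 2, 3, 4 }, X } (|σ(𝒞)| = 8).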